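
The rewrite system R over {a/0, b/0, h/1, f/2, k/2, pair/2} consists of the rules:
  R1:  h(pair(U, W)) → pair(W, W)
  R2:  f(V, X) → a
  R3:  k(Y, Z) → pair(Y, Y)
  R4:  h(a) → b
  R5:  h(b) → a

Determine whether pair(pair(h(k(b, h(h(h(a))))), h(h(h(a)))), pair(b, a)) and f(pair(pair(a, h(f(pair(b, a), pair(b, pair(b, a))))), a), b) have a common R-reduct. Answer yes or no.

Reduce t₁ = pair(pair(h(k(b, h(h(h(a))))), h(h(h(a)))), pair(b, a)):
1. pair(pair(h(k(b, h(h(h(a))))), h(h(h(a)))), pair(b, a))  →  pair(pair(h(pair(b, b)), h(h(h(a)))), pair(b, a))   [R3 at 1.1.1]
2. pair(pair(h(pair(b, b)), h(h(h(a)))), pair(b, a))  →  pair(pair(pair(b, b), h(h(h(a)))), pair(b, a))   [R1 at 1.1]
3. pair(pair(pair(b, b), h(h(h(a)))), pair(b, a))  →  pair(pair(pair(b, b), h(h(b))), pair(b, a))   [R4 at 1.2.1.1]
4. pair(pair(pair(b, b), h(h(b))), pair(b, a))  →  pair(pair(pair(b, b), h(a)), pair(b, a))   [R5 at 1.2.1]
5. pair(pair(pair(b, b), h(a)), pair(b, a))  →  pair(pair(pair(b, b), b), pair(b, a))   [R4 at 1.2]

Reduce t₂ = f(pair(pair(a, h(f(pair(b, a), pair(b, pair(b, a))))), a), b):
1. f(pair(pair(a, h(f(pair(b, a), pair(b, pair(b, a))))), a), b)  →  a   [R2 at ε]

no — NF(t₁) = pair(pair(pair(b, b), b), pair(b, a)), NF(t₂) = a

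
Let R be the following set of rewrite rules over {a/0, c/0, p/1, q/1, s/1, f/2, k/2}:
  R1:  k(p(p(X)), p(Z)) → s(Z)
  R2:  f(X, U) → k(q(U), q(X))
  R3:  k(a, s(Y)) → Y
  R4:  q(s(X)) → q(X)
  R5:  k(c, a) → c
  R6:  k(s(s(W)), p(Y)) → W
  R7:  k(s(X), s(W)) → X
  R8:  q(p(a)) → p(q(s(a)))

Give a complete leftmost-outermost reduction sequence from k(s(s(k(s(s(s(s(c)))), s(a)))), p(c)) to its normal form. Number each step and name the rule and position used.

1. k(s(s(k(s(s(s(s(c)))), s(a)))), p(c))  →  k(s(s(s(s(c)))), s(a))   [R6 at ε]
2. k(s(s(s(s(c)))), s(a))  →  s(s(s(c)))   [R7 at ε]

s(s(s(c)))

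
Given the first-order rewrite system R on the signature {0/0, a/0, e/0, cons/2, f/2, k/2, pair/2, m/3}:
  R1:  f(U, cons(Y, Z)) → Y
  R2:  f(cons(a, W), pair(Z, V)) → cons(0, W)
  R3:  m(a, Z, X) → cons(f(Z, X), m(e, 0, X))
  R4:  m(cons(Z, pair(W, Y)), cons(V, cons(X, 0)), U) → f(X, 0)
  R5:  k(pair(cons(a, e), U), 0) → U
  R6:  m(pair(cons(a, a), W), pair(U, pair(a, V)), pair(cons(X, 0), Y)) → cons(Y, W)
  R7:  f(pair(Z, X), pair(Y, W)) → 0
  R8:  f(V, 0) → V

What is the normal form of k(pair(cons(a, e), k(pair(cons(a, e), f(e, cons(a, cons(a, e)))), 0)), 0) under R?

1. k(pair(cons(a, e), k(pair(cons(a, e), f(e, cons(a, cons(a, e)))), 0)), 0)  →  k(pair(cons(a, e), f(e, cons(a, cons(a, e)))), 0)   [R5 at ε]
2. k(pair(cons(a, e), f(e, cons(a, cons(a, e)))), 0)  →  f(e, cons(a, cons(a, e)))   [R5 at ε]
3. f(e, cons(a, cons(a, e)))  →  a   [R1 at ε]

a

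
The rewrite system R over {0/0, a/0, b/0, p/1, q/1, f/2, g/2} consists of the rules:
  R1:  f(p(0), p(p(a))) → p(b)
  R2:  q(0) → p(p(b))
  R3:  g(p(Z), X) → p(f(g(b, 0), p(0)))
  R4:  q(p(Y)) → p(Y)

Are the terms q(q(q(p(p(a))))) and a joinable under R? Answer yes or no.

no — NF(t₁) = p(p(a)), NF(t₂) = a

Reduce t₁ = q(q(q(p(p(a))))):
1. q(q(q(p(p(a)))))  →  q(q(p(p(a))))   [R4 at 1.1]
2. q(q(p(p(a))))  →  q(p(p(a)))   [R4 at 1]
3. q(p(p(a)))  →  p(p(a))   [R4 at ε]

Reduce t₂ = a:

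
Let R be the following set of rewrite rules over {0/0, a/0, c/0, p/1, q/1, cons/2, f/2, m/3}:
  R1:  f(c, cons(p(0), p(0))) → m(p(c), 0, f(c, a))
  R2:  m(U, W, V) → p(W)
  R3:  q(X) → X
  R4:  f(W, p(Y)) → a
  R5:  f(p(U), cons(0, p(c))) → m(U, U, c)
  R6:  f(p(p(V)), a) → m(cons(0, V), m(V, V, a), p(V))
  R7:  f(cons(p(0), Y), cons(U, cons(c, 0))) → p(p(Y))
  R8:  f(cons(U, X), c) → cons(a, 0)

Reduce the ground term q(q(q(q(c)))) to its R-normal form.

1. q(q(q(q(c))))  →  q(q(q(c)))   [R3 at ε]
2. q(q(q(c)))  →  q(q(c))   [R3 at ε]
3. q(q(c))  →  q(c)   [R3 at ε]
4. q(c)  →  c   [R3 at ε]

c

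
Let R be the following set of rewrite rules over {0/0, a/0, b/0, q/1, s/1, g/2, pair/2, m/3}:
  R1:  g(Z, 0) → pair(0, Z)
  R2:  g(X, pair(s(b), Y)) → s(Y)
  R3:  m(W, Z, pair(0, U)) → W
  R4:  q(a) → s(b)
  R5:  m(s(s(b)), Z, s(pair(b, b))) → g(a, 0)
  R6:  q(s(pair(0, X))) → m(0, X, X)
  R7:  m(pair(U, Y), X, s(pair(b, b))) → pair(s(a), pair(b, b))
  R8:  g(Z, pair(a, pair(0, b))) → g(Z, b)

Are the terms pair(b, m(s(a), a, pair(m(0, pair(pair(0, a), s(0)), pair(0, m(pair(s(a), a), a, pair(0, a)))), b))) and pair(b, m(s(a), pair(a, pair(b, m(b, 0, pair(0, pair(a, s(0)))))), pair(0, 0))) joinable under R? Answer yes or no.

Reduce t₁ = pair(b, m(s(a), a, pair(m(0, pair(pair(0, a), s(0)), pair(0, m(pair(s(a), a), a, pair(0, a)))), b))):
1. pair(b, m(s(a), a, pair(m(0, pair(pair(0, a), s(0)), pair(0, m(pair(s(a), a), a, pair(0, a)))), b)))  →  pair(b, m(s(a), a, pair(0, b)))   [R3 at 2.3.1]
2. pair(b, m(s(a), a, pair(0, b)))  →  pair(b, s(a))   [R3 at 2]

Reduce t₂ = pair(b, m(s(a), pair(a, pair(b, m(b, 0, pair(0, pair(a, s(0)))))), pair(0, 0))):
1. pair(b, m(s(a), pair(a, pair(b, m(b, 0, pair(0, pair(a, s(0)))))), pair(0, 0)))  →  pair(b, s(a))   [R3 at 2]

yes — NF(t₁) = pair(b, s(a)), NF(t₂) = pair(b, s(a))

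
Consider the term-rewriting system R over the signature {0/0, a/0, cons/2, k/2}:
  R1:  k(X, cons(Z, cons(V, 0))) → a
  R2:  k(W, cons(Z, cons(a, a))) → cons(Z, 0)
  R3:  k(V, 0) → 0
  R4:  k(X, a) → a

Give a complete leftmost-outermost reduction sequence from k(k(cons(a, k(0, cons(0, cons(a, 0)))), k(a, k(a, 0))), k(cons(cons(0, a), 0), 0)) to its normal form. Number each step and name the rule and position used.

0

1. k(k(cons(a, k(0, cons(0, cons(a, 0)))), k(a, k(a, 0))), k(cons(cons(0, a), 0), 0))  →  k(k(cons(a, a), k(a, k(a, 0))), k(cons(cons(0, a), 0), 0))   [R1 at 1.1.2]
2. k(k(cons(a, a), k(a, k(a, 0))), k(cons(cons(0, a), 0), 0))  →  k(k(cons(a, a), k(a, 0)), k(cons(cons(0, a), 0), 0))   [R3 at 1.2.2]
3. k(k(cons(a, a), k(a, 0)), k(cons(cons(0, a), 0), 0))  →  k(k(cons(a, a), 0), k(cons(cons(0, a), 0), 0))   [R3 at 1.2]
4. k(k(cons(a, a), 0), k(cons(cons(0, a), 0), 0))  →  k(0, k(cons(cons(0, a), 0), 0))   [R3 at 1]
5. k(0, k(cons(cons(0, a), 0), 0))  →  k(0, 0)   [R3 at 2]
6. k(0, 0)  →  0   [R3 at ε]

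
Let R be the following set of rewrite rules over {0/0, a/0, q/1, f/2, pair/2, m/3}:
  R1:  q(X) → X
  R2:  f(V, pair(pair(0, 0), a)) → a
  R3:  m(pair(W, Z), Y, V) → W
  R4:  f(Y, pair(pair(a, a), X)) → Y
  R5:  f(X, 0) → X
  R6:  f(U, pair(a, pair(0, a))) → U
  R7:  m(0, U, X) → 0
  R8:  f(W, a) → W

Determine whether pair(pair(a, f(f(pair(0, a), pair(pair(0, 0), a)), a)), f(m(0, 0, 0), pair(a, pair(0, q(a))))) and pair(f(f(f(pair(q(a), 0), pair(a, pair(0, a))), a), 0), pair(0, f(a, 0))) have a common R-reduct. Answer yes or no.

no — NF(t₁) = pair(pair(a, a), 0), NF(t₂) = pair(pair(a, 0), pair(0, a))

Reduce t₁ = pair(pair(a, f(f(pair(0, a), pair(pair(0, 0), a)), a)), f(m(0, 0, 0), pair(a, pair(0, q(a))))):
1. pair(pair(a, f(f(pair(0, a), pair(pair(0, 0), a)), a)), f(m(0, 0, 0), pair(a, pair(0, q(a)))))  →  pair(pair(a, f(pair(0, a), pair(pair(0, 0), a))), f(m(0, 0, 0), pair(a, pair(0, q(a)))))   [R8 at 1.2]
2. pair(pair(a, f(pair(0, a), pair(pair(0, 0), a))), f(m(0, 0, 0), pair(a, pair(0, q(a)))))  →  pair(pair(a, a), f(m(0, 0, 0), pair(a, pair(0, q(a)))))   [R2 at 1.2]
3. pair(pair(a, a), f(m(0, 0, 0), pair(a, pair(0, q(a)))))  →  pair(pair(a, a), f(0, pair(a, pair(0, q(a)))))   [R7 at 2.1]
4. pair(pair(a, a), f(0, pair(a, pair(0, q(a)))))  →  pair(pair(a, a), f(0, pair(a, pair(0, a))))   [R1 at 2.2.2.2]
5. pair(pair(a, a), f(0, pair(a, pair(0, a))))  →  pair(pair(a, a), 0)   [R6 at 2]

Reduce t₂ = pair(f(f(f(pair(q(a), 0), pair(a, pair(0, a))), a), 0), pair(0, f(a, 0))):
1. pair(f(f(f(pair(q(a), 0), pair(a, pair(0, a))), a), 0), pair(0, f(a, 0)))  →  pair(f(f(pair(q(a), 0), pair(a, pair(0, a))), a), pair(0, f(a, 0)))   [R5 at 1]
2. pair(f(f(pair(q(a), 0), pair(a, pair(0, a))), a), pair(0, f(a, 0)))  →  pair(f(pair(q(a), 0), pair(a, pair(0, a))), pair(0, f(a, 0)))   [R8 at 1]
3. pair(f(pair(q(a), 0), pair(a, pair(0, a))), pair(0, f(a, 0)))  →  pair(pair(q(a), 0), pair(0, f(a, 0)))   [R6 at 1]
4. pair(pair(q(a), 0), pair(0, f(a, 0)))  →  pair(pair(a, 0), pair(0, f(a, 0)))   [R1 at 1.1]
5. pair(pair(a, 0), pair(0, f(a, 0)))  →  pair(pair(a, 0), pair(0, a))   [R5 at 2.2]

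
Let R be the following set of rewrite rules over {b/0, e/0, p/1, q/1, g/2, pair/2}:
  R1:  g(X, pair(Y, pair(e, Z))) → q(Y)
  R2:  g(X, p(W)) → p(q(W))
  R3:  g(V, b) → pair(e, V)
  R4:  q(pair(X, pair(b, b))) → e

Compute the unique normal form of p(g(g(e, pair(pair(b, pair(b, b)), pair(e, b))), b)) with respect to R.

1. p(g(g(e, pair(pair(b, pair(b, b)), pair(e, b))), b))  →  p(pair(e, g(e, pair(pair(b, pair(b, b)), pair(e, b)))))   [R3 at 1]
2. p(pair(e, g(e, pair(pair(b, pair(b, b)), pair(e, b)))))  →  p(pair(e, q(pair(b, pair(b, b)))))   [R1 at 1.2]
3. p(pair(e, q(pair(b, pair(b, b)))))  →  p(pair(e, e))   [R4 at 1.2]

p(pair(e, e))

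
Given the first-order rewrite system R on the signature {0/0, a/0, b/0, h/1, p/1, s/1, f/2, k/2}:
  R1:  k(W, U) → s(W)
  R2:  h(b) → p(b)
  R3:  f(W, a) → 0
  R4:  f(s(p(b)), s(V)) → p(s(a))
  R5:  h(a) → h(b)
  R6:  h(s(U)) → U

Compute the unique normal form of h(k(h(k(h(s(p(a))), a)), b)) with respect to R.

1. h(k(h(k(h(s(p(a))), a)), b))  →  h(s(h(k(h(s(p(a))), a))))   [R1 at 1]
2. h(s(h(k(h(s(p(a))), a))))  →  h(k(h(s(p(a))), a))   [R6 at ε]
3. h(k(h(s(p(a))), a))  →  h(s(h(s(p(a)))))   [R1 at 1]
4. h(s(h(s(p(a)))))  →  h(s(p(a)))   [R6 at ε]
5. h(s(p(a)))  →  p(a)   [R6 at ε]

p(a)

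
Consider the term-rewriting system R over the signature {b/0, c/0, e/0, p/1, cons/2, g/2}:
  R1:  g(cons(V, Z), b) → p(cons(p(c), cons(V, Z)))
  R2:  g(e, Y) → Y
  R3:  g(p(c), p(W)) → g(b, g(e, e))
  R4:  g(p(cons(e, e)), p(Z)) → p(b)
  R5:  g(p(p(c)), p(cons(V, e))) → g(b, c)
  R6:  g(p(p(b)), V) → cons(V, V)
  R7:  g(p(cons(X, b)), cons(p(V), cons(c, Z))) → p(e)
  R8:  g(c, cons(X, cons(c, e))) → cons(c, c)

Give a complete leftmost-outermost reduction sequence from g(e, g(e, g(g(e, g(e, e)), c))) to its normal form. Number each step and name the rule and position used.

c

1. g(e, g(e, g(g(e, g(e, e)), c)))  →  g(e, g(g(e, g(e, e)), c))   [R2 at ε]
2. g(e, g(g(e, g(e, e)), c))  →  g(g(e, g(e, e)), c)   [R2 at ε]
3. g(g(e, g(e, e)), c)  →  g(g(e, e), c)   [R2 at 1]
4. g(g(e, e), c)  →  g(e, c)   [R2 at 1]
5. g(e, c)  →  c   [R2 at ε]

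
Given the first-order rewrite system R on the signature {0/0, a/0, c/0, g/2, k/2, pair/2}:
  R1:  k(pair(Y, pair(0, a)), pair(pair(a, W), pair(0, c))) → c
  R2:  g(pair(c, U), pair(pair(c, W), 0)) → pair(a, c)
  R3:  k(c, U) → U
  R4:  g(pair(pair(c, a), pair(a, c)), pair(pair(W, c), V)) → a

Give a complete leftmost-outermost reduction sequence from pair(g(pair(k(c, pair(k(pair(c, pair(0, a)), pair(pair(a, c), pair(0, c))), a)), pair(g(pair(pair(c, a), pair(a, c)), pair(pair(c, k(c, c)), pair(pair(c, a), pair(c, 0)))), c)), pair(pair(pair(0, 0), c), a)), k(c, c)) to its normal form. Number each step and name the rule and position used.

pair(a, c)

1. pair(g(pair(k(c, pair(k(pair(c, pair(0, a)), pair(pair(a, c), pair(0, c))), a)), pair(g(pair(pair(c, a), pair(a, c)), pair(pair(c, k(c, c)), pair(pair(c, a), pair(c, 0)))), c)), pair(pair(pair(0, 0), c), a)), k(c, c))  →  pair(g(pair(pair(k(pair(c, pair(0, a)), pair(pair(a, c), pair(0, c))), a), pair(g(pair(pair(c, a), pair(a, c)), pair(pair(c, k(c, c)), pair(pair(c, a), pair(c, 0)))), c)), pair(pair(pair(0, 0), c), a)), k(c, c))   [R3 at 1.1.1]
2. pair(g(pair(pair(k(pair(c, pair(0, a)), pair(pair(a, c), pair(0, c))), a), pair(g(pair(pair(c, a), pair(a, c)), pair(pair(c, k(c, c)), pair(pair(c, a), pair(c, 0)))), c)), pair(pair(pair(0, 0), c), a)), k(c, c))  →  pair(g(pair(pair(c, a), pair(g(pair(pair(c, a), pair(a, c)), pair(pair(c, k(c, c)), pair(pair(c, a), pair(c, 0)))), c)), pair(pair(pair(0, 0), c), a)), k(c, c))   [R1 at 1.1.1.1]
3. pair(g(pair(pair(c, a), pair(g(pair(pair(c, a), pair(a, c)), pair(pair(c, k(c, c)), pair(pair(c, a), pair(c, 0)))), c)), pair(pair(pair(0, 0), c), a)), k(c, c))  →  pair(g(pair(pair(c, a), pair(g(pair(pair(c, a), pair(a, c)), pair(pair(c, c), pair(pair(c, a), pair(c, 0)))), c)), pair(pair(pair(0, 0), c), a)), k(c, c))   [R3 at 1.1.2.1.2.1.2]
4. pair(g(pair(pair(c, a), pair(g(pair(pair(c, a), pair(a, c)), pair(pair(c, c), pair(pair(c, a), pair(c, 0)))), c)), pair(pair(pair(0, 0), c), a)), k(c, c))  →  pair(g(pair(pair(c, a), pair(a, c)), pair(pair(pair(0, 0), c), a)), k(c, c))   [R4 at 1.1.2.1]
5. pair(g(pair(pair(c, a), pair(a, c)), pair(pair(pair(0, 0), c), a)), k(c, c))  →  pair(a, k(c, c))   [R4 at 1]
6. pair(a, k(c, c))  →  pair(a, c)   [R3 at 2]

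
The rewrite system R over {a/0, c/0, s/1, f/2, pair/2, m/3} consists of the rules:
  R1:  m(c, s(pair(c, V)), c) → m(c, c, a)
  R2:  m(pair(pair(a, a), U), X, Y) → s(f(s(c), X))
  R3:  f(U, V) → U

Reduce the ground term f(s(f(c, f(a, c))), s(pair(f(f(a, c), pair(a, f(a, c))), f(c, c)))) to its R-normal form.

s(c)

1. f(s(f(c, f(a, c))), s(pair(f(f(a, c), pair(a, f(a, c))), f(c, c))))  →  s(f(c, f(a, c)))   [R3 at ε]
2. s(f(c, f(a, c)))  →  s(c)   [R3 at 1]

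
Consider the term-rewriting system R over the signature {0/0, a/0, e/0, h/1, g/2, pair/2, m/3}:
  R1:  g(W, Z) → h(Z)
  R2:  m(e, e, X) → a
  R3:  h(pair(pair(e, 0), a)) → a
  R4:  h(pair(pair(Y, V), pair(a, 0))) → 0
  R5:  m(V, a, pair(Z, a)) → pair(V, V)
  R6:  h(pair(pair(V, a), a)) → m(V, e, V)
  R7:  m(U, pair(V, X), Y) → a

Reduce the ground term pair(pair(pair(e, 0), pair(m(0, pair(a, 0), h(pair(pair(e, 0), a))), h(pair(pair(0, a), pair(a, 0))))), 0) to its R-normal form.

1. pair(pair(pair(e, 0), pair(m(0, pair(a, 0), h(pair(pair(e, 0), a))), h(pair(pair(0, a), pair(a, 0))))), 0)  →  pair(pair(pair(e, 0), pair(a, h(pair(pair(0, a), pair(a, 0))))), 0)   [R7 at 1.2.1]
2. pair(pair(pair(e, 0), pair(a, h(pair(pair(0, a), pair(a, 0))))), 0)  →  pair(pair(pair(e, 0), pair(a, 0)), 0)   [R4 at 1.2.2]

pair(pair(pair(e, 0), pair(a, 0)), 0)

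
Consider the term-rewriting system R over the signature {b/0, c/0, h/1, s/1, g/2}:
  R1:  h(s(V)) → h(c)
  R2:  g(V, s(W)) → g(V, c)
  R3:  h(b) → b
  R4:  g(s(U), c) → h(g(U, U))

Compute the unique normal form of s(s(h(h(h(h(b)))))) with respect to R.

s(s(b))

1. s(s(h(h(h(h(b))))))  →  s(s(h(h(h(b)))))   [R3 at 1.1.1.1.1]
2. s(s(h(h(h(b)))))  →  s(s(h(h(b))))   [R3 at 1.1.1.1]
3. s(s(h(h(b))))  →  s(s(h(b)))   [R3 at 1.1.1]
4. s(s(h(b)))  →  s(s(b))   [R3 at 1.1]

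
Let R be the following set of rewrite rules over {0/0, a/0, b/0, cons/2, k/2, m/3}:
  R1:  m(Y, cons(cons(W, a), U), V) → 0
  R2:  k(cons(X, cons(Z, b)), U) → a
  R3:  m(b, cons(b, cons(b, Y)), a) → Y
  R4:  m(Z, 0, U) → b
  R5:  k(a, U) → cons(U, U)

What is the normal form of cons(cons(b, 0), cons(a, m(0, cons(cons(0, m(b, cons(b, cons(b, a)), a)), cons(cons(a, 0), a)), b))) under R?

cons(cons(b, 0), cons(a, 0))

1. cons(cons(b, 0), cons(a, m(0, cons(cons(0, m(b, cons(b, cons(b, a)), a)), cons(cons(a, 0), a)), b)))  →  cons(cons(b, 0), cons(a, m(0, cons(cons(0, a), cons(cons(a, 0), a)), b)))   [R3 at 2.2.2.1.2]
2. cons(cons(b, 0), cons(a, m(0, cons(cons(0, a), cons(cons(a, 0), a)), b)))  →  cons(cons(b, 0), cons(a, 0))   [R1 at 2.2]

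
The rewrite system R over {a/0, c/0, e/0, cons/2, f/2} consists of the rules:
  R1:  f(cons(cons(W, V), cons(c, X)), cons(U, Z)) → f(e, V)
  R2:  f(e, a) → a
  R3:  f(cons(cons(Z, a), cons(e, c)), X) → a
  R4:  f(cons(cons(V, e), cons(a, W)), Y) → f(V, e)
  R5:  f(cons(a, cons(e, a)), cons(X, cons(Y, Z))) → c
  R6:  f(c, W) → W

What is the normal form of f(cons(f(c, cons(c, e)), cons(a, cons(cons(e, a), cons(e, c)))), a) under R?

1. f(cons(f(c, cons(c, e)), cons(a, cons(cons(e, a), cons(e, c)))), a)  →  f(cons(cons(c, e), cons(a, cons(cons(e, a), cons(e, c)))), a)   [R6 at 1.1]
2. f(cons(cons(c, e), cons(a, cons(cons(e, a), cons(e, c)))), a)  →  f(c, e)   [R4 at ε]
3. f(c, e)  →  e   [R6 at ε]

e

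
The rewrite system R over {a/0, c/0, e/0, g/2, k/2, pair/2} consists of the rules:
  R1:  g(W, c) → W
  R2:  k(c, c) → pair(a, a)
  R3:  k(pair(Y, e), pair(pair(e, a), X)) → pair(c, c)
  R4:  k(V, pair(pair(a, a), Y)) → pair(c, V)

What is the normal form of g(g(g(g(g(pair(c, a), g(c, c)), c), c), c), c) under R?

1. g(g(g(g(g(pair(c, a), g(c, c)), c), c), c), c)  →  g(g(g(g(pair(c, a), g(c, c)), c), c), c)   [R1 at ε]
2. g(g(g(g(pair(c, a), g(c, c)), c), c), c)  →  g(g(g(pair(c, a), g(c, c)), c), c)   [R1 at ε]
3. g(g(g(pair(c, a), g(c, c)), c), c)  →  g(g(pair(c, a), g(c, c)), c)   [R1 at ε]
4. g(g(pair(c, a), g(c, c)), c)  →  g(pair(c, a), g(c, c))   [R1 at ε]
5. g(pair(c, a), g(c, c))  →  g(pair(c, a), c)   [R1 at 2]
6. g(pair(c, a), c)  →  pair(c, a)   [R1 at ε]

pair(c, a)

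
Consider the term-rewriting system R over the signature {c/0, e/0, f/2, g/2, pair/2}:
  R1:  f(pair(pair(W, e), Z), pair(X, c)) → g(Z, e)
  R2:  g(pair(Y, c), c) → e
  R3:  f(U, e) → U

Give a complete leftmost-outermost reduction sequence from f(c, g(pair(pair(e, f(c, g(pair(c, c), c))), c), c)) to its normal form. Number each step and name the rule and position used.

c

1. f(c, g(pair(pair(e, f(c, g(pair(c, c), c))), c), c))  →  f(c, e)   [R2 at 2]
2. f(c, e)  →  c   [R3 at ε]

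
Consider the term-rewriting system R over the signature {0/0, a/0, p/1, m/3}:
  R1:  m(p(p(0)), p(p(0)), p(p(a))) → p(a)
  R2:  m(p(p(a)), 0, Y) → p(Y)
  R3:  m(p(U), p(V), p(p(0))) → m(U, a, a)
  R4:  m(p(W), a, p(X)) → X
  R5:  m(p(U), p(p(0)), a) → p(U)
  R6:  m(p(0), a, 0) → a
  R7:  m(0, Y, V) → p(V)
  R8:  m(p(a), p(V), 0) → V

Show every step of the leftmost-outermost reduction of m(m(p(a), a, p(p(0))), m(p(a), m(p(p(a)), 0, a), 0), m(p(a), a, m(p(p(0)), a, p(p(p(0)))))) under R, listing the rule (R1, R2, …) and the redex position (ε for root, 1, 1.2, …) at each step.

1. m(m(p(a), a, p(p(0))), m(p(a), m(p(p(a)), 0, a), 0), m(p(a), a, m(p(p(0)), a, p(p(p(0))))))  →  m(p(0), m(p(a), m(p(p(a)), 0, a), 0), m(p(a), a, m(p(p(0)), a, p(p(p(0))))))   [R4 at 1]
2. m(p(0), m(p(a), m(p(p(a)), 0, a), 0), m(p(a), a, m(p(p(0)), a, p(p(p(0))))))  →  m(p(0), m(p(a), p(a), 0), m(p(a), a, m(p(p(0)), a, p(p(p(0))))))   [R2 at 2.2]
3. m(p(0), m(p(a), p(a), 0), m(p(a), a, m(p(p(0)), a, p(p(p(0))))))  →  m(p(0), a, m(p(a), a, m(p(p(0)), a, p(p(p(0))))))   [R8 at 2]
4. m(p(0), a, m(p(a), a, m(p(p(0)), a, p(p(p(0))))))  →  m(p(0), a, m(p(a), a, p(p(0))))   [R4 at 3.3]
5. m(p(0), a, m(p(a), a, p(p(0))))  →  m(p(0), a, p(0))   [R4 at 3]
6. m(p(0), a, p(0))  →  0   [R4 at ε]

0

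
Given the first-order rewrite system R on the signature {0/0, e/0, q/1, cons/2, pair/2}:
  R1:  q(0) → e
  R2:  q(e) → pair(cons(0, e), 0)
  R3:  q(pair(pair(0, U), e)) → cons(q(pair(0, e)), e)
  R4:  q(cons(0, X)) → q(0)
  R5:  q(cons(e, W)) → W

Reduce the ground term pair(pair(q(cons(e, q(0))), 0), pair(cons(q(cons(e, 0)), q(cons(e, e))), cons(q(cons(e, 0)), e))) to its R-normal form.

1. pair(pair(q(cons(e, q(0))), 0), pair(cons(q(cons(e, 0)), q(cons(e, e))), cons(q(cons(e, 0)), e)))  →  pair(pair(q(0), 0), pair(cons(q(cons(e, 0)), q(cons(e, e))), cons(q(cons(e, 0)), e)))   [R5 at 1.1]
2. pair(pair(q(0), 0), pair(cons(q(cons(e, 0)), q(cons(e, e))), cons(q(cons(e, 0)), e)))  →  pair(pair(e, 0), pair(cons(q(cons(e, 0)), q(cons(e, e))), cons(q(cons(e, 0)), e)))   [R1 at 1.1]
3. pair(pair(e, 0), pair(cons(q(cons(e, 0)), q(cons(e, e))), cons(q(cons(e, 0)), e)))  →  pair(pair(e, 0), pair(cons(0, q(cons(e, e))), cons(q(cons(e, 0)), e)))   [R5 at 2.1.1]
4. pair(pair(e, 0), pair(cons(0, q(cons(e, e))), cons(q(cons(e, 0)), e)))  →  pair(pair(e, 0), pair(cons(0, e), cons(q(cons(e, 0)), e)))   [R5 at 2.1.2]
5. pair(pair(e, 0), pair(cons(0, e), cons(q(cons(e, 0)), e)))  →  pair(pair(e, 0), pair(cons(0, e), cons(0, e)))   [R5 at 2.2.1]

pair(pair(e, 0), pair(cons(0, e), cons(0, e)))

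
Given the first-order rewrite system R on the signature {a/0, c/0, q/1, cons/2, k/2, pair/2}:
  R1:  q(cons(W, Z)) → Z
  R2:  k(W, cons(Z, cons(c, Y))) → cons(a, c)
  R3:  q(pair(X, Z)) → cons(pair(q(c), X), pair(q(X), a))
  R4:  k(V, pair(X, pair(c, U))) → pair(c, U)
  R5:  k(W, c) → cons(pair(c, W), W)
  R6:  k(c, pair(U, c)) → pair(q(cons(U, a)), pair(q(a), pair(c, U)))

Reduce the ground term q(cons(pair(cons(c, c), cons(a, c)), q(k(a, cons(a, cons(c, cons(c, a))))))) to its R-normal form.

c

1. q(cons(pair(cons(c, c), cons(a, c)), q(k(a, cons(a, cons(c, cons(c, a)))))))  →  q(k(a, cons(a, cons(c, cons(c, a)))))   [R1 at ε]
2. q(k(a, cons(a, cons(c, cons(c, a)))))  →  q(cons(a, c))   [R2 at 1]
3. q(cons(a, c))  →  c   [R1 at ε]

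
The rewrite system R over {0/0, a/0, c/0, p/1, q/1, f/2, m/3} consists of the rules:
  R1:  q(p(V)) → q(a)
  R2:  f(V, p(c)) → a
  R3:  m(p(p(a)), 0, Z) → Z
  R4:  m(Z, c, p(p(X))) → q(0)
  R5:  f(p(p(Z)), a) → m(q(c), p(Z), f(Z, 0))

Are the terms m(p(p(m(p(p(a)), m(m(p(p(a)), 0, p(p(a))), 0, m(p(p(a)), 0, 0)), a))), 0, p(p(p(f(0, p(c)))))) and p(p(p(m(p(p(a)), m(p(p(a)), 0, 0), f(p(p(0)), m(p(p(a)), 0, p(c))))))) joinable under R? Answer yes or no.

yes — NF(t₁) = p(p(p(a))), NF(t₂) = p(p(p(a)))

Reduce t₁ = m(p(p(m(p(p(a)), m(m(p(p(a)), 0, p(p(a))), 0, m(p(p(a)), 0, 0)), a))), 0, p(p(p(f(0, p(c)))))):
1. m(p(p(m(p(p(a)), m(m(p(p(a)), 0, p(p(a))), 0, m(p(p(a)), 0, 0)), a))), 0, p(p(p(f(0, p(c))))))  →  m(p(p(m(p(p(a)), m(p(p(a)), 0, m(p(p(a)), 0, 0)), a))), 0, p(p(p(f(0, p(c))))))   [R3 at 1.1.1.2.1]
2. m(p(p(m(p(p(a)), m(p(p(a)), 0, m(p(p(a)), 0, 0)), a))), 0, p(p(p(f(0, p(c))))))  →  m(p(p(m(p(p(a)), m(p(p(a)), 0, 0), a))), 0, p(p(p(f(0, p(c))))))   [R3 at 1.1.1.2]
3. m(p(p(m(p(p(a)), m(p(p(a)), 0, 0), a))), 0, p(p(p(f(0, p(c))))))  →  m(p(p(m(p(p(a)), 0, a))), 0, p(p(p(f(0, p(c))))))   [R3 at 1.1.1.2]
4. m(p(p(m(p(p(a)), 0, a))), 0, p(p(p(f(0, p(c))))))  →  m(p(p(a)), 0, p(p(p(f(0, p(c))))))   [R3 at 1.1.1]
5. m(p(p(a)), 0, p(p(p(f(0, p(c))))))  →  p(p(p(f(0, p(c)))))   [R3 at ε]
6. p(p(p(f(0, p(c)))))  →  p(p(p(a)))   [R2 at 1.1.1]

Reduce t₂ = p(p(p(m(p(p(a)), m(p(p(a)), 0, 0), f(p(p(0)), m(p(p(a)), 0, p(c))))))):
1. p(p(p(m(p(p(a)), m(p(p(a)), 0, 0), f(p(p(0)), m(p(p(a)), 0, p(c)))))))  →  p(p(p(m(p(p(a)), 0, f(p(p(0)), m(p(p(a)), 0, p(c)))))))   [R3 at 1.1.1.2]
2. p(p(p(m(p(p(a)), 0, f(p(p(0)), m(p(p(a)), 0, p(c)))))))  →  p(p(p(f(p(p(0)), m(p(p(a)), 0, p(c))))))   [R3 at 1.1.1]
3. p(p(p(f(p(p(0)), m(p(p(a)), 0, p(c))))))  →  p(p(p(f(p(p(0)), p(c)))))   [R3 at 1.1.1.2]
4. p(p(p(f(p(p(0)), p(c)))))  →  p(p(p(a)))   [R2 at 1.1.1]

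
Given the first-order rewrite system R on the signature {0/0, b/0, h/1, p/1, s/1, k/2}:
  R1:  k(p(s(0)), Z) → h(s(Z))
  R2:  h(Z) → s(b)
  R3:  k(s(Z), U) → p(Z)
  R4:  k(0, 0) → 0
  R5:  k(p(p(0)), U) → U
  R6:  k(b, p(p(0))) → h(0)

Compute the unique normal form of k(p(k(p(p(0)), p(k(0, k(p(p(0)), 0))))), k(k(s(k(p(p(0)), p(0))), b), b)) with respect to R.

1. k(p(k(p(p(0)), p(k(0, k(p(p(0)), 0))))), k(k(s(k(p(p(0)), p(0))), b), b))  →  k(p(p(k(0, k(p(p(0)), 0)))), k(k(s(k(p(p(0)), p(0))), b), b))   [R5 at 1.1]
2. k(p(p(k(0, k(p(p(0)), 0)))), k(k(s(k(p(p(0)), p(0))), b), b))  →  k(p(p(k(0, 0))), k(k(s(k(p(p(0)), p(0))), b), b))   [R5 at 1.1.1.2]
3. k(p(p(k(0, 0))), k(k(s(k(p(p(0)), p(0))), b), b))  →  k(p(p(0)), k(k(s(k(p(p(0)), p(0))), b), b))   [R4 at 1.1.1]
4. k(p(p(0)), k(k(s(k(p(p(0)), p(0))), b), b))  →  k(k(s(k(p(p(0)), p(0))), b), b)   [R5 at ε]
5. k(k(s(k(p(p(0)), p(0))), b), b)  →  k(p(k(p(p(0)), p(0))), b)   [R3 at 1]
6. k(p(k(p(p(0)), p(0))), b)  →  k(p(p(0)), b)   [R5 at 1.1]
7. k(p(p(0)), b)  →  b   [R5 at ε]

b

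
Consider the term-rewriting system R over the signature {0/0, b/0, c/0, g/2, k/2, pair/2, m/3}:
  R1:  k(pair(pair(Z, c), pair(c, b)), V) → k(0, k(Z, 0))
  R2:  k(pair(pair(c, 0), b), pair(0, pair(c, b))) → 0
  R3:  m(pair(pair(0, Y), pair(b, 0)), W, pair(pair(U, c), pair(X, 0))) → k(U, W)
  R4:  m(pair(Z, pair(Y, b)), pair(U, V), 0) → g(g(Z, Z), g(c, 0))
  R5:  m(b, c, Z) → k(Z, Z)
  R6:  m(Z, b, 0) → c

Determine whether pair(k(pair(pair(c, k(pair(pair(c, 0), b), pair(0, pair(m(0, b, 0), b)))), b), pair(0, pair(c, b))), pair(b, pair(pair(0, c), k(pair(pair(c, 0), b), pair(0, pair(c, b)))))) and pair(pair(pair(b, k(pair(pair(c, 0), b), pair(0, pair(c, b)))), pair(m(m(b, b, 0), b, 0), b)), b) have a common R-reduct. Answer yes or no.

Reduce t₁ = pair(k(pair(pair(c, k(pair(pair(c, 0), b), pair(0, pair(m(0, b, 0), b)))), b), pair(0, pair(c, b))), pair(b, pair(pair(0, c), k(pair(pair(c, 0), b), pair(0, pair(c, b)))))):
1. pair(k(pair(pair(c, k(pair(pair(c, 0), b), pair(0, pair(m(0, b, 0), b)))), b), pair(0, pair(c, b))), pair(b, pair(pair(0, c), k(pair(pair(c, 0), b), pair(0, pair(c, b))))))  →  pair(k(pair(pair(c, k(pair(pair(c, 0), b), pair(0, pair(c, b)))), b), pair(0, pair(c, b))), pair(b, pair(pair(0, c), k(pair(pair(c, 0), b), pair(0, pair(c, b))))))   [R6 at 1.1.1.2.2.2.1]
2. pair(k(pair(pair(c, k(pair(pair(c, 0), b), pair(0, pair(c, b)))), b), pair(0, pair(c, b))), pair(b, pair(pair(0, c), k(pair(pair(c, 0), b), pair(0, pair(c, b))))))  →  pair(k(pair(pair(c, 0), b), pair(0, pair(c, b))), pair(b, pair(pair(0, c), k(pair(pair(c, 0), b), pair(0, pair(c, b))))))   [R2 at 1.1.1.2]
3. pair(k(pair(pair(c, 0), b), pair(0, pair(c, b))), pair(b, pair(pair(0, c), k(pair(pair(c, 0), b), pair(0, pair(c, b))))))  →  pair(0, pair(b, pair(pair(0, c), k(pair(pair(c, 0), b), pair(0, pair(c, b))))))   [R2 at 1]
4. pair(0, pair(b, pair(pair(0, c), k(pair(pair(c, 0), b), pair(0, pair(c, b))))))  →  pair(0, pair(b, pair(pair(0, c), 0)))   [R2 at 2.2.2]

Reduce t₂ = pair(pair(pair(b, k(pair(pair(c, 0), b), pair(0, pair(c, b)))), pair(m(m(b, b, 0), b, 0), b)), b):
1. pair(pair(pair(b, k(pair(pair(c, 0), b), pair(0, pair(c, b)))), pair(m(m(b, b, 0), b, 0), b)), b)  →  pair(pair(pair(b, 0), pair(m(m(b, b, 0), b, 0), b)), b)   [R2 at 1.1.2]
2. pair(pair(pair(b, 0), pair(m(m(b, b, 0), b, 0), b)), b)  →  pair(pair(pair(b, 0), pair(c, b)), b)   [R6 at 1.2.1]

no — NF(t₁) = pair(0, pair(b, pair(pair(0, c), 0))), NF(t₂) = pair(pair(pair(b, 0), pair(c, b)), b)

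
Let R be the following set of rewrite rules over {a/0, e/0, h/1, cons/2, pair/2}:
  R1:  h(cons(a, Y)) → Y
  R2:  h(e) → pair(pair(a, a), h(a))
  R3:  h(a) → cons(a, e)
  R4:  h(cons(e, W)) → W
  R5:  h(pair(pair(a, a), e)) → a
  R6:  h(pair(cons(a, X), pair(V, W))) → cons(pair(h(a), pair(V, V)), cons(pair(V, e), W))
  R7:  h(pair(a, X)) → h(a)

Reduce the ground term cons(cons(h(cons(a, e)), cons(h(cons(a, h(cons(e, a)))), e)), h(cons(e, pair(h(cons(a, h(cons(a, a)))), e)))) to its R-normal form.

1. cons(cons(h(cons(a, e)), cons(h(cons(a, h(cons(e, a)))), e)), h(cons(e, pair(h(cons(a, h(cons(a, a)))), e))))  →  cons(cons(e, cons(h(cons(a, h(cons(e, a)))), e)), h(cons(e, pair(h(cons(a, h(cons(a, a)))), e))))   [R1 at 1.1]
2. cons(cons(e, cons(h(cons(a, h(cons(e, a)))), e)), h(cons(e, pair(h(cons(a, h(cons(a, a)))), e))))  →  cons(cons(e, cons(h(cons(e, a)), e)), h(cons(e, pair(h(cons(a, h(cons(a, a)))), e))))   [R1 at 1.2.1]
3. cons(cons(e, cons(h(cons(e, a)), e)), h(cons(e, pair(h(cons(a, h(cons(a, a)))), e))))  →  cons(cons(e, cons(a, e)), h(cons(e, pair(h(cons(a, h(cons(a, a)))), e))))   [R4 at 1.2.1]
4. cons(cons(e, cons(a, e)), h(cons(e, pair(h(cons(a, h(cons(a, a)))), e))))  →  cons(cons(e, cons(a, e)), pair(h(cons(a, h(cons(a, a)))), e))   [R4 at 2]
5. cons(cons(e, cons(a, e)), pair(h(cons(a, h(cons(a, a)))), e))  →  cons(cons(e, cons(a, e)), pair(h(cons(a, a)), e))   [R1 at 2.1]
6. cons(cons(e, cons(a, e)), pair(h(cons(a, a)), e))  →  cons(cons(e, cons(a, e)), pair(a, e))   [R1 at 2.1]

cons(cons(e, cons(a, e)), pair(a, e))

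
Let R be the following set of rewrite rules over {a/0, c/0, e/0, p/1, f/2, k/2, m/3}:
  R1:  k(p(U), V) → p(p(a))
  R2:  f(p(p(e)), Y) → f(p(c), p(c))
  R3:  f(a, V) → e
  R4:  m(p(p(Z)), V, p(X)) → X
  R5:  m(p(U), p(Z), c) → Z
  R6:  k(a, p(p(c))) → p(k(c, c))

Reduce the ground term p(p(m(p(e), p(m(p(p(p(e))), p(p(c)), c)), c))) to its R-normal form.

p(p(p(c)))

1. p(p(m(p(e), p(m(p(p(p(e))), p(p(c)), c)), c)))  →  p(p(m(p(p(p(e))), p(p(c)), c)))   [R5 at 1.1]
2. p(p(m(p(p(p(e))), p(p(c)), c)))  →  p(p(p(c)))   [R5 at 1.1]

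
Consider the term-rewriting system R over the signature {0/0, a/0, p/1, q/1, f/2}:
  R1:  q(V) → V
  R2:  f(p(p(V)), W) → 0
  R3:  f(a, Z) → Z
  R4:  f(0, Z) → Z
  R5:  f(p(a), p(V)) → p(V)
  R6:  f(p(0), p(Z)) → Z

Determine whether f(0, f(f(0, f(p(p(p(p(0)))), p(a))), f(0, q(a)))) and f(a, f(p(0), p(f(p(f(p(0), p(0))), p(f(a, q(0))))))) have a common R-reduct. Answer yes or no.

Reduce t₁ = f(0, f(f(0, f(p(p(p(p(0)))), p(a))), f(0, q(a)))):
1. f(0, f(f(0, f(p(p(p(p(0)))), p(a))), f(0, q(a))))  →  f(f(0, f(p(p(p(p(0)))), p(a))), f(0, q(a)))   [R4 at ε]
2. f(f(0, f(p(p(p(p(0)))), p(a))), f(0, q(a)))  →  f(f(p(p(p(p(0)))), p(a)), f(0, q(a)))   [R4 at 1]
3. f(f(p(p(p(p(0)))), p(a)), f(0, q(a)))  →  f(0, f(0, q(a)))   [R2 at 1]
4. f(0, f(0, q(a)))  →  f(0, q(a))   [R4 at ε]
5. f(0, q(a))  →  q(a)   [R4 at ε]
6. q(a)  →  a   [R1 at ε]

Reduce t₂ = f(a, f(p(0), p(f(p(f(p(0), p(0))), p(f(a, q(0))))))):
1. f(a, f(p(0), p(f(p(f(p(0), p(0))), p(f(a, q(0)))))))  →  f(p(0), p(f(p(f(p(0), p(0))), p(f(a, q(0))))))   [R3 at ε]
2. f(p(0), p(f(p(f(p(0), p(0))), p(f(a, q(0))))))  →  f(p(f(p(0), p(0))), p(f(a, q(0))))   [R6 at ε]
3. f(p(f(p(0), p(0))), p(f(a, q(0))))  →  f(p(0), p(f(a, q(0))))   [R6 at 1.1]
4. f(p(0), p(f(a, q(0))))  →  f(a, q(0))   [R6 at ε]
5. f(a, q(0))  →  q(0)   [R3 at ε]
6. q(0)  →  0   [R1 at ε]

no — NF(t₁) = a, NF(t₂) = 0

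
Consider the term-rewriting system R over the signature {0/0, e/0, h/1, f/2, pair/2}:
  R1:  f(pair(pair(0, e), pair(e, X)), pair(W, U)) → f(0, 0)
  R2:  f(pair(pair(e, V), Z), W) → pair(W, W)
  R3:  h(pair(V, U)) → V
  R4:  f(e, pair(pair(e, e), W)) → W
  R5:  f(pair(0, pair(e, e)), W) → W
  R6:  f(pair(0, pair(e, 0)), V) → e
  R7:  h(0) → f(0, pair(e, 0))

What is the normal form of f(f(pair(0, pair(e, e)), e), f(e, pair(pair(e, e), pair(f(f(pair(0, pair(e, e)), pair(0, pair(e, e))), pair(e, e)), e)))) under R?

1. f(f(pair(0, pair(e, e)), e), f(e, pair(pair(e, e), pair(f(f(pair(0, pair(e, e)), pair(0, pair(e, e))), pair(e, e)), e))))  →  f(e, f(e, pair(pair(e, e), pair(f(f(pair(0, pair(e, e)), pair(0, pair(e, e))), pair(e, e)), e))))   [R5 at 1]
2. f(e, f(e, pair(pair(e, e), pair(f(f(pair(0, pair(e, e)), pair(0, pair(e, e))), pair(e, e)), e))))  →  f(e, pair(f(f(pair(0, pair(e, e)), pair(0, pair(e, e))), pair(e, e)), e))   [R4 at 2]
3. f(e, pair(f(f(pair(0, pair(e, e)), pair(0, pair(e, e))), pair(e, e)), e))  →  f(e, pair(f(pair(0, pair(e, e)), pair(e, e)), e))   [R5 at 2.1.1]
4. f(e, pair(f(pair(0, pair(e, e)), pair(e, e)), e))  →  f(e, pair(pair(e, e), e))   [R5 at 2.1]
5. f(e, pair(pair(e, e), e))  →  e   [R4 at ε]

e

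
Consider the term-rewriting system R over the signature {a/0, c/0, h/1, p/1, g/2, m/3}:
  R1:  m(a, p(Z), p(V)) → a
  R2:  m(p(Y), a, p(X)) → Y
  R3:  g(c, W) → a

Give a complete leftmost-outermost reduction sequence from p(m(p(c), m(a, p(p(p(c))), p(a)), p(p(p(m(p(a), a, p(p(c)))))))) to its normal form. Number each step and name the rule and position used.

1. p(m(p(c), m(a, p(p(p(c))), p(a)), p(p(p(m(p(a), a, p(p(c))))))))  →  p(m(p(c), a, p(p(p(m(p(a), a, p(p(c))))))))   [R1 at 1.2]
2. p(m(p(c), a, p(p(p(m(p(a), a, p(p(c))))))))  →  p(c)   [R2 at 1]

p(c)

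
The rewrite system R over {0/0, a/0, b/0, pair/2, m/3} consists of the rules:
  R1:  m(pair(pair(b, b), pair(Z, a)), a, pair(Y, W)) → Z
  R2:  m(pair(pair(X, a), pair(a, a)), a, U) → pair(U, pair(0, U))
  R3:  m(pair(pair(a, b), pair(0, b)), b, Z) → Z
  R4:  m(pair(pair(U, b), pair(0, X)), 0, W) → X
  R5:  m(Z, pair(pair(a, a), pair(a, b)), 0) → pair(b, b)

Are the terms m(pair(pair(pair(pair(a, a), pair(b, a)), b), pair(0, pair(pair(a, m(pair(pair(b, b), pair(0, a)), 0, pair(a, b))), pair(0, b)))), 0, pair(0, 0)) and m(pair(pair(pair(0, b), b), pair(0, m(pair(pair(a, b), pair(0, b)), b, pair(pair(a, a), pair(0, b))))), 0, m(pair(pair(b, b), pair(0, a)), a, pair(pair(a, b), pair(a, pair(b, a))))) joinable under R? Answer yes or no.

yes — NF(t₁) = pair(pair(a, a), pair(0, b)), NF(t₂) = pair(pair(a, a), pair(0, b))

Reduce t₁ = m(pair(pair(pair(pair(a, a), pair(b, a)), b), pair(0, pair(pair(a, m(pair(pair(b, b), pair(0, a)), 0, pair(a, b))), pair(0, b)))), 0, pair(0, 0)):
1. m(pair(pair(pair(pair(a, a), pair(b, a)), b), pair(0, pair(pair(a, m(pair(pair(b, b), pair(0, a)), 0, pair(a, b))), pair(0, b)))), 0, pair(0, 0))  →  pair(pair(a, m(pair(pair(b, b), pair(0, a)), 0, pair(a, b))), pair(0, b))   [R4 at ε]
2. pair(pair(a, m(pair(pair(b, b), pair(0, a)), 0, pair(a, b))), pair(0, b))  →  pair(pair(a, a), pair(0, b))   [R4 at 1.2]

Reduce t₂ = m(pair(pair(pair(0, b), b), pair(0, m(pair(pair(a, b), pair(0, b)), b, pair(pair(a, a), pair(0, b))))), 0, m(pair(pair(b, b), pair(0, a)), a, pair(pair(a, b), pair(a, pair(b, a))))):
1. m(pair(pair(pair(0, b), b), pair(0, m(pair(pair(a, b), pair(0, b)), b, pair(pair(a, a), pair(0, b))))), 0, m(pair(pair(b, b), pair(0, a)), a, pair(pair(a, b), pair(a, pair(b, a)))))  →  m(pair(pair(a, b), pair(0, b)), b, pair(pair(a, a), pair(0, b)))   [R4 at ε]
2. m(pair(pair(a, b), pair(0, b)), b, pair(pair(a, a), pair(0, b)))  →  pair(pair(a, a), pair(0, b))   [R3 at ε]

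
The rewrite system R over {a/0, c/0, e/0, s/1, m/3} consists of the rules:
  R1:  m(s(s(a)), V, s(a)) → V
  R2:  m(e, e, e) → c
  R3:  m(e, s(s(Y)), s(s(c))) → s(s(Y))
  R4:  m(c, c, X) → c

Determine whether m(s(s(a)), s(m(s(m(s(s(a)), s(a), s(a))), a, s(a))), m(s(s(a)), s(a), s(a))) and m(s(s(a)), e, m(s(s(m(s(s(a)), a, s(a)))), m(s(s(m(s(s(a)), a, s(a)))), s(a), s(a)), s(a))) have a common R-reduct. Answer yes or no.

Reduce t₁ = m(s(s(a)), s(m(s(m(s(s(a)), s(a), s(a))), a, s(a))), m(s(s(a)), s(a), s(a))):
1. m(s(s(a)), s(m(s(m(s(s(a)), s(a), s(a))), a, s(a))), m(s(s(a)), s(a), s(a)))  →  m(s(s(a)), s(m(s(s(a)), a, s(a))), m(s(s(a)), s(a), s(a)))   [R1 at 2.1.1.1]
2. m(s(s(a)), s(m(s(s(a)), a, s(a))), m(s(s(a)), s(a), s(a)))  →  m(s(s(a)), s(a), m(s(s(a)), s(a), s(a)))   [R1 at 2.1]
3. m(s(s(a)), s(a), m(s(s(a)), s(a), s(a)))  →  m(s(s(a)), s(a), s(a))   [R1 at 3]
4. m(s(s(a)), s(a), s(a))  →  s(a)   [R1 at ε]

Reduce t₂ = m(s(s(a)), e, m(s(s(m(s(s(a)), a, s(a)))), m(s(s(m(s(s(a)), a, s(a)))), s(a), s(a)), s(a))):
1. m(s(s(a)), e, m(s(s(m(s(s(a)), a, s(a)))), m(s(s(m(s(s(a)), a, s(a)))), s(a), s(a)), s(a)))  →  m(s(s(a)), e, m(s(s(a)), m(s(s(m(s(s(a)), a, s(a)))), s(a), s(a)), s(a)))   [R1 at 3.1.1.1]
2. m(s(s(a)), e, m(s(s(a)), m(s(s(m(s(s(a)), a, s(a)))), s(a), s(a)), s(a)))  →  m(s(s(a)), e, m(s(s(m(s(s(a)), a, s(a)))), s(a), s(a)))   [R1 at 3]
3. m(s(s(a)), e, m(s(s(m(s(s(a)), a, s(a)))), s(a), s(a)))  →  m(s(s(a)), e, m(s(s(a)), s(a), s(a)))   [R1 at 3.1.1.1]
4. m(s(s(a)), e, m(s(s(a)), s(a), s(a)))  →  m(s(s(a)), e, s(a))   [R1 at 3]
5. m(s(s(a)), e, s(a))  →  e   [R1 at ε]

no — NF(t₁) = s(a), NF(t₂) = e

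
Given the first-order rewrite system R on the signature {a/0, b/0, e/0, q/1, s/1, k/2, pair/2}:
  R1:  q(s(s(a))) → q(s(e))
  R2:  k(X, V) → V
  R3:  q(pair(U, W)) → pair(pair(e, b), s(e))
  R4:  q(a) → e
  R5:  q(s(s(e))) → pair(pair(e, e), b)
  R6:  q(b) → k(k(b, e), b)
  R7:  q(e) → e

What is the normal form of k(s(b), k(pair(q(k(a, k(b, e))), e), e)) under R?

1. k(s(b), k(pair(q(k(a, k(b, e))), e), e))  →  k(pair(q(k(a, k(b, e))), e), e)   [R2 at ε]
2. k(pair(q(k(a, k(b, e))), e), e)  →  e   [R2 at ε]

e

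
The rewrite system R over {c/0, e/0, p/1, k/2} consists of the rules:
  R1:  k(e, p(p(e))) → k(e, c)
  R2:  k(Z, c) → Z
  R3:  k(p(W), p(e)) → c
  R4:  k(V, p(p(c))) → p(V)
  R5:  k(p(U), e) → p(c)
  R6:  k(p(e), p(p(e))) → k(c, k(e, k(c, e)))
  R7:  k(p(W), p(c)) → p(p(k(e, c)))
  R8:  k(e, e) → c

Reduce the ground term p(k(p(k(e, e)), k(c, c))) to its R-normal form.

p(p(c))

1. p(k(p(k(e, e)), k(c, c)))  →  p(k(p(c), k(c, c)))   [R8 at 1.1.1]
2. p(k(p(c), k(c, c)))  →  p(k(p(c), c))   [R2 at 1.2]
3. p(k(p(c), c))  →  p(p(c))   [R2 at 1]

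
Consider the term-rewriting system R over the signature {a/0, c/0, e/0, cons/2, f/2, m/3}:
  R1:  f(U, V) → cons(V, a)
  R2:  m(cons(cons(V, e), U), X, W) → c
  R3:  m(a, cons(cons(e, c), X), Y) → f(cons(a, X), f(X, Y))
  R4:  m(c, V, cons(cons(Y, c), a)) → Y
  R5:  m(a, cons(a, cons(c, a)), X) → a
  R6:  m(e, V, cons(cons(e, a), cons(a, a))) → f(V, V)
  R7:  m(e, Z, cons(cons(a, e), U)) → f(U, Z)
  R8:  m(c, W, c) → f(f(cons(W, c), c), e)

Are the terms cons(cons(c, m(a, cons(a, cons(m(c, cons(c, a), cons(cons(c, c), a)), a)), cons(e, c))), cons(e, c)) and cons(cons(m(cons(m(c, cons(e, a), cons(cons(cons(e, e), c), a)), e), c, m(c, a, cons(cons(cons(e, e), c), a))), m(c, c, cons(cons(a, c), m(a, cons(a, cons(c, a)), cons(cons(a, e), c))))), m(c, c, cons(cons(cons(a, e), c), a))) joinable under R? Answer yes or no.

no — NF(t₁) = cons(cons(c, a), cons(e, c)), NF(t₂) = cons(cons(c, a), cons(a, e))

Reduce t₁ = cons(cons(c, m(a, cons(a, cons(m(c, cons(c, a), cons(cons(c, c), a)), a)), cons(e, c))), cons(e, c)):
1. cons(cons(c, m(a, cons(a, cons(m(c, cons(c, a), cons(cons(c, c), a)), a)), cons(e, c))), cons(e, c))  →  cons(cons(c, m(a, cons(a, cons(c, a)), cons(e, c))), cons(e, c))   [R4 at 1.2.2.2.1]
2. cons(cons(c, m(a, cons(a, cons(c, a)), cons(e, c))), cons(e, c))  →  cons(cons(c, a), cons(e, c))   [R5 at 1.2]

Reduce t₂ = cons(cons(m(cons(m(c, cons(e, a), cons(cons(cons(e, e), c), a)), e), c, m(c, a, cons(cons(cons(e, e), c), a))), m(c, c, cons(cons(a, c), m(a, cons(a, cons(c, a)), cons(cons(a, e), c))))), m(c, c, cons(cons(cons(a, e), c), a))):
1. cons(cons(m(cons(m(c, cons(e, a), cons(cons(cons(e, e), c), a)), e), c, m(c, a, cons(cons(cons(e, e), c), a))), m(c, c, cons(cons(a, c), m(a, cons(a, cons(c, a)), cons(cons(a, e), c))))), m(c, c, cons(cons(cons(a, e), c), a)))  →  cons(cons(m(cons(cons(e, e), e), c, m(c, a, cons(cons(cons(e, e), c), a))), m(c, c, cons(cons(a, c), m(a, cons(a, cons(c, a)), cons(cons(a, e), c))))), m(c, c, cons(cons(cons(a, e), c), a)))   [R4 at 1.1.1.1]
2. cons(cons(m(cons(cons(e, e), e), c, m(c, a, cons(cons(cons(e, e), c), a))), m(c, c, cons(cons(a, c), m(a, cons(a, cons(c, a)), cons(cons(a, e), c))))), m(c, c, cons(cons(cons(a, e), c), a)))  →  cons(cons(c, m(c, c, cons(cons(a, c), m(a, cons(a, cons(c, a)), cons(cons(a, e), c))))), m(c, c, cons(cons(cons(a, e), c), a)))   [R2 at 1.1]
3. cons(cons(c, m(c, c, cons(cons(a, c), m(a, cons(a, cons(c, a)), cons(cons(a, e), c))))), m(c, c, cons(cons(cons(a, e), c), a)))  →  cons(cons(c, m(c, c, cons(cons(a, c), a))), m(c, c, cons(cons(cons(a, e), c), a)))   [R5 at 1.2.3.2]
4. cons(cons(c, m(c, c, cons(cons(a, c), a))), m(c, c, cons(cons(cons(a, e), c), a)))  →  cons(cons(c, a), m(c, c, cons(cons(cons(a, e), c), a)))   [R4 at 1.2]
5. cons(cons(c, a), m(c, c, cons(cons(cons(a, e), c), a)))  →  cons(cons(c, a), cons(a, e))   [R4 at 2]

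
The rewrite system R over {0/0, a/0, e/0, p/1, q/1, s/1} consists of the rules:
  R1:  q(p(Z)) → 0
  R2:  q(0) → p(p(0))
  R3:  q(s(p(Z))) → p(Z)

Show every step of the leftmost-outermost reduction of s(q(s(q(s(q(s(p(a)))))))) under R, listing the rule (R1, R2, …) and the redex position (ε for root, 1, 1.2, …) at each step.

s(p(a))

1. s(q(s(q(s(q(s(p(a))))))))  →  s(q(s(q(s(p(a))))))   [R3 at 1.1.1.1.1]
2. s(q(s(q(s(p(a))))))  →  s(q(s(p(a))))   [R3 at 1.1.1]
3. s(q(s(p(a))))  →  s(p(a))   [R3 at 1]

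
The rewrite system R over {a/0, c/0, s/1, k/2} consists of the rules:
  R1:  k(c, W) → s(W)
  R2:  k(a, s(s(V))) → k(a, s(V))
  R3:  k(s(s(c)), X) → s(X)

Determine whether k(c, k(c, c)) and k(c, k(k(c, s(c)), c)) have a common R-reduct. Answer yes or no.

Reduce t₁ = k(c, k(c, c)):
1. k(c, k(c, c))  →  s(k(c, c))   [R1 at ε]
2. s(k(c, c))  →  s(s(c))   [R1 at 1]

Reduce t₂ = k(c, k(k(c, s(c)), c)):
1. k(c, k(k(c, s(c)), c))  →  s(k(k(c, s(c)), c))   [R1 at ε]
2. s(k(k(c, s(c)), c))  →  s(k(s(s(c)), c))   [R1 at 1.1]
3. s(k(s(s(c)), c))  →  s(s(c))   [R3 at 1]

yes — NF(t₁) = s(s(c)), NF(t₂) = s(s(c))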